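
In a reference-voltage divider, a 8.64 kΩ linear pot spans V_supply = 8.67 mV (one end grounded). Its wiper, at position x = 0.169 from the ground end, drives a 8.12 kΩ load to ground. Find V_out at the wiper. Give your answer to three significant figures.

V_out ≈ 1.27 mV

Split the track: R_lower = x·R_p = 1.460 kΩ, R_upper = (1−x)·R_p = 7.180 kΩ.
Lower segment in parallel with the load: 1.460 ‖ 8.12 = 1.238 kΩ.
V_out = 8.67 × 1.238/(7.180 + 1.238) = 1.275 mV.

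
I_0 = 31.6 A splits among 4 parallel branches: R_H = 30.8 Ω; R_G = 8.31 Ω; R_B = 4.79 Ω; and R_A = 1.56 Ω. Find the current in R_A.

Conductances: ΣG = 1/30.8 + 1/8.31 + 1/4.79 + 1/1.56 = 1.003 (1/Ω).
R_A takes the fraction G_k/ΣG = 0.6410/1.003 = 0.6394, so I = 31.6 × 0.6394 = 20.20 A.

I ≈ 20.2 A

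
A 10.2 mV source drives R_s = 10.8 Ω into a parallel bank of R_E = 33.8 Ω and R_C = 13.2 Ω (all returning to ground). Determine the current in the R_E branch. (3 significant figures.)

I ≈ 0.141 mA

Parallel bank: R_p = 1/(1/33.8 + 1/13.2) = 9.493 Ω.
Node voltage V_A = V_in · R_p/(R_s + R_p) = 10.2 × 0.4678 = 4.771 mV.
Branch current I = V_A/R_E = 4.771/33.8 = 0.1412 mA.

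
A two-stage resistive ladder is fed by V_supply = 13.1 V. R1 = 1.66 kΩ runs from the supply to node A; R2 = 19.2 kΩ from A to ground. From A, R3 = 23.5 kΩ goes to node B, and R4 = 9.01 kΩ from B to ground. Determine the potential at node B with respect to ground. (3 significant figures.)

Node A sees R2 in parallel with the series input of stage 2, R3 + R4 = 32.51 kΩ.
R2 ‖ (R3+R4) = 12.07 kΩ.
First divider: V_A = V_supply · 12.07/(1.66 + 12.07) = 11.52 V.
V_B = V_A × 0.2771 = 3.192 V.

V_B ≈ 3.19 V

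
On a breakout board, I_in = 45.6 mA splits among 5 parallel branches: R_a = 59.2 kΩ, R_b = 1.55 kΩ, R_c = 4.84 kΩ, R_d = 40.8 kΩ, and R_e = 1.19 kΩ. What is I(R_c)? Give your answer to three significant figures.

I ≈ 5.43 mA

Conductances: ΣG = 1/59.2 + 1/1.55 + 1/4.84 + 1/40.8 + 1/1.19 = 1.734 (1/kΩ).
By the current-divider rule, I = I_in · G_k/ΣG = 45.6 × 0.1192 = 5.435 mA.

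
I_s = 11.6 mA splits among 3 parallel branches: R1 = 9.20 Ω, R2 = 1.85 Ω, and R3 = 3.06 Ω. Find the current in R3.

I ≈ 3.88 mA

Conductances: ΣG = 1/9.20 + 1/1.85 + 1/3.06 = 0.9760 (1/Ω).
R3 takes the fraction G_k/ΣG = 0.3268/0.9760 = 0.3348, so I = 11.6 × 0.3348 = 3.884 mA.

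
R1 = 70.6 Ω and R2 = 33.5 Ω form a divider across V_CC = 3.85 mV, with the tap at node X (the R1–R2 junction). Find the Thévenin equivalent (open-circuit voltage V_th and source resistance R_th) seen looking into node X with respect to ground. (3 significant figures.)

V_th is the unloaded tap voltage: V_CC · R2/(R1+R2) = 3.85 × 0.3218 = 1.239 mV.
Looking into X with the source shorted: R_th = R1·R2/(R1+R2) = 70.60 × 33.5/104.1 = 22.72 Ω.

V_th ≈ 1.24 mV, R_th ≈ 22.7 Ω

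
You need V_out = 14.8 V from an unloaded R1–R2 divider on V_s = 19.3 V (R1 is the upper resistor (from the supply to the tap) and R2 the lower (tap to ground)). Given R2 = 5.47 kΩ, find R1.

V_out/V_s = R2/(R1+R2) = 0.7668.
R1 = R2·(1/k − 1) = 5.47 × 0.3041 = 1.663 kΩ.

R1 ≈ 1.66 kΩ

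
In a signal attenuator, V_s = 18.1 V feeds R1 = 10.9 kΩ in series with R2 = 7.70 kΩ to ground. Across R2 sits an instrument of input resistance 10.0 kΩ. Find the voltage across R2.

V_out ≈ 5.16 V

The load sits in parallel with R2, giving an effective lower resistance R2' = R2·R_L/(R2+R_L) = 4.350 kΩ.
Voltage divider with the loaded lower leg: V_out = 18.1 × 4.350/(10.9 + 4.350) = 18.1 × 0.2853 = 5.163 V.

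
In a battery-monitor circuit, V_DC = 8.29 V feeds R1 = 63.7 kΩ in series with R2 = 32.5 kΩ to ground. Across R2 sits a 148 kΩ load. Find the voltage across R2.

First combine the lower leg with the load: R2 ‖ R_L = 26.65 kΩ.
Voltage divider with the loaded lower leg: V_out = 8.29 × 26.65/(63.7 + 26.65) = 8.29 × 0.2949 = 2.445 V.

V_out ≈ 2.45 V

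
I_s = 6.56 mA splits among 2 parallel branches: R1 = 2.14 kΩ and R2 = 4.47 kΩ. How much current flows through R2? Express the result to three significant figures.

For two parallel branches, I_k = I_s · (other R)/(sum of R).
I(R2) = 6.56 × 2.14/(2.14 + 4.47) = 6.56 × 0.3238 = 2.124 mA.

I ≈ 2.12 mA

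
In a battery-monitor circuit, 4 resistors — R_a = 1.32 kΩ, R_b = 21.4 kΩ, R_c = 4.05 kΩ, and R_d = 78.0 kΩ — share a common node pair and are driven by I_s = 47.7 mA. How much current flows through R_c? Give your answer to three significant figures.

Total conductance ΣG = 1/1.32 + 1/21.4 + 1/4.05 + 1/78.0 = 1.064 (units of 1/kΩ).
By the current-divider rule, I = I_s · G_k/ΣG = 47.7 × 0.2321 = 11.07 mA.

I ≈ 11.1 mA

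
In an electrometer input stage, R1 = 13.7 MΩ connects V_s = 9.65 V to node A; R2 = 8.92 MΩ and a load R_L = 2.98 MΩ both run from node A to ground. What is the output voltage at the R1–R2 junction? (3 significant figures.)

First combine the lower leg with the load: R2 ‖ R_L = 2.234 MΩ.
Now apply the divider: V_out = 9.65 × 0.1402 = 1.353 V.

V_out ≈ 1.35 V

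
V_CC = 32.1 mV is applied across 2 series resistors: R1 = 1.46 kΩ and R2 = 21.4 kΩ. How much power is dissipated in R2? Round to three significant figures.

P ≈ 42.2 nW

The common current is I = 32.1/22.86 = 1.404 µA.
P(R2) = I²·R2 = (1.404)² × 21.4 = 42.20 nW.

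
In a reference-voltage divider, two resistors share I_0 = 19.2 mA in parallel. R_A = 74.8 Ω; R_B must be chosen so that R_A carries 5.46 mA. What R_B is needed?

R_B ≈ 29.7 Ω

The fraction through R_A equals R_B/(R_A+R_B).
With f = 0.2844, R_B = R_A · f/(1−f) = 74.8 × 0.3974 = 29.72 Ω.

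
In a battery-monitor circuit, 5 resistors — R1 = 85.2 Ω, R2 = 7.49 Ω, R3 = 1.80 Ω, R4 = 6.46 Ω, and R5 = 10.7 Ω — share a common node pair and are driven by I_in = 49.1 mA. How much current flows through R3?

Total conductance ΣG = 1/85.2 + 1/7.49 + 1/1.80 + 1/6.46 + 1/10.7 = 0.9491 (units of 1/Ω).
Current divider: I(R3) = I_in · G_k/ΣG = 49.1 × (0.5556/0.9491) = 49.1 × 0.5854 = 28.74 mA.

I ≈ 28.7 mA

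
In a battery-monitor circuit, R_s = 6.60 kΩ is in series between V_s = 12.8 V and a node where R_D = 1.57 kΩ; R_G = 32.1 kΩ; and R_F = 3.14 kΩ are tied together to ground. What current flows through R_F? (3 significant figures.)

I ≈ 0.543 mA

Parallel bank: R_p = 1/(1/1.57 + 1/32.1 + 1/3.14) = 1.014 kΩ.
V_A by voltage divider: V_A = 12.8 × 1.014/(6.60 + 1.014) = 1.704 V.
I(R_F) = V_A / R_F = 1.704/3.14 = 0.5427 mA.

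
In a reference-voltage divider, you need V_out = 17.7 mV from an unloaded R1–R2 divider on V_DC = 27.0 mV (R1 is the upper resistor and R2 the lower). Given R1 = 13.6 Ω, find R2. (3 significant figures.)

R2 ≈ 25.9 Ω

The divider ratio is R2/(R1+R2) = 17.7/27.0 = 0.6556.
So R2 = R1 · V_out/(V_DC − V_out) = 13.6 × 17.7/(27.0 − 17.7) = 13.6 × 1.903 = 25.88 Ω.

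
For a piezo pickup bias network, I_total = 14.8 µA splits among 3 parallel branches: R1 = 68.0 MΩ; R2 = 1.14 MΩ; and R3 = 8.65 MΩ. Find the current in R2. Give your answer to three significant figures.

ΣG = 1/68.0 + 1/1.14 + 1/8.65 = 1.008.
Current divider: I(R2) = I_total · G_k/ΣG = 14.8 × (0.8772/1.008) = 14.8 × 0.8707 = 12.89 µA.

I ≈ 12.9 µA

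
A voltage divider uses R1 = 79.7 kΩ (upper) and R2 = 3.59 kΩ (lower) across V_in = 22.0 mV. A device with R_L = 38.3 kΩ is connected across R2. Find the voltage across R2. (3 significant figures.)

First combine the lower leg with the load: R2 ‖ R_L = 3.282 kΩ.
Now apply the divider: V_out = 22.0 × 0.03955 = 0.8702 mV.

V_out ≈ 0.870 mV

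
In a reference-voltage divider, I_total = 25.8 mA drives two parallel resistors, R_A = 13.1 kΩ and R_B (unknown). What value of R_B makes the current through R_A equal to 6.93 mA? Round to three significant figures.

In a two-way split, I_A/I_total = R_B/(R_A + R_B).
6.93/25.8 = R_B/(R_A + R_B) → R_B = R_A · (0.2686)/(1 − 0.2686) = 13.1 × 0.3672 = 4.811 kΩ.

R_B ≈ 4.81 kΩ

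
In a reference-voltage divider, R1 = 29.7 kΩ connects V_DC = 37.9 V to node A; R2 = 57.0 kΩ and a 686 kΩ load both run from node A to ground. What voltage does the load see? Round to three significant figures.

First combine the lower leg with the load: R2 ‖ R_L = 52.63 kΩ.
Then V_out = V_DC · R2'/(R1 + R2') = 37.9 × 52.63/82.33 = 24.23 V.

V_out ≈ 24.2 V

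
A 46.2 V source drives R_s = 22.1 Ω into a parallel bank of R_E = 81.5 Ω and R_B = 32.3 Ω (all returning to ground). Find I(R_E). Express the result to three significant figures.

Combine the parallel branches: R_p = (1/81.5 + 1/32.3)⁻¹ = 23.13 Ω.
V_A = 46.2 × 23.13/45.23 = 23.63 V.
I(R_E) = V_A / R_E = 23.63/81.5 = 0.2899 A.

I ≈ 0.290 A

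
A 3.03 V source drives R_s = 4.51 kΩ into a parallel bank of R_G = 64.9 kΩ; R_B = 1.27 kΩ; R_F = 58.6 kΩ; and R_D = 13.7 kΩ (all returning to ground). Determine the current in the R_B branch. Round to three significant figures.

I ≈ 0.475 mA

Combine the parallel branches: R_p = (1/64.9 + 1/1.27 + 1/58.6 + 1/13.7)⁻¹ = 1.120 kΩ.
Node voltage V_A = V_CC · R_p/(R_s + R_p) = 3.03 × 0.1989 = 0.6028 V.
Branch current I = V_A/R_B = 0.6028/1.27 = 0.4746 mA.
(Check via current divider: I_total = 0.5382 mA; share G_k/ΣG = 0.8819 → same result.)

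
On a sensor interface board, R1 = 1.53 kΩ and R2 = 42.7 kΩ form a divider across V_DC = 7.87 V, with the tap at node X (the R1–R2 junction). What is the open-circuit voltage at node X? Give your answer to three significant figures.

Open-circuit (no load on X): V_th = V_DC · R2/(R1 + R2) = 7.87 × 42.7/(1.530 + 42.7) = 7.598 V.

V_th ≈ 7.60 V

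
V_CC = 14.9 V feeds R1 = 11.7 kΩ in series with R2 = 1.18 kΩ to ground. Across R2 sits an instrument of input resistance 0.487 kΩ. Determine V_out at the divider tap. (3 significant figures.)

The load sits in parallel with R2, giving an effective lower resistance R2' = R2·R_L/(R2+R_L) = 0.3447 kΩ.
Then V_out = V_CC · R2'/(R1 + R2') = 14.9 × 0.3447/12.04 = 0.4264 V.

V_out ≈ 0.426 V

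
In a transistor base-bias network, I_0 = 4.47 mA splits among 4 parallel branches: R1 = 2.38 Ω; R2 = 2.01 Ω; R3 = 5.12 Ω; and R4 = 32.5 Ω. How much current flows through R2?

I ≈ 1.94 mA

Total conductance ΣG = 1/2.38 + 1/2.01 + 1/5.12 + 1/32.5 = 1.144 (units of 1/Ω).
By the current-divider rule, I = I_0 · G_k/ΣG = 4.47 × 0.4350 = 1.944 mA.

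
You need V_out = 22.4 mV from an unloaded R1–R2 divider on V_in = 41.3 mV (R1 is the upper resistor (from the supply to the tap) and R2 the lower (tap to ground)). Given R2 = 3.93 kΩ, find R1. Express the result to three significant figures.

R1 ≈ 3.32 kΩ

V_out/V_in = R2/(R1+R2) = 0.5424.
So R1 = R2 · (V_in/V_out − 1) = 3.93 × (41.3/22.4 − 1) = 3.93 × 0.8438 = 3.316 kΩ.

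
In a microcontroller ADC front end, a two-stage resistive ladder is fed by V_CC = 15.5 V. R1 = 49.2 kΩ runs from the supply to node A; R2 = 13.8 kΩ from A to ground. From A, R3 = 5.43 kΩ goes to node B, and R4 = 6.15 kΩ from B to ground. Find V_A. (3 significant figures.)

V_A ≈ 1.76 V

Looking into the second stage from A: R3 + R4 = 11.58 kΩ appears in parallel with R2.
Effective lower resistance at A: R2 ‖ 11.58 = 6.296 kΩ.
V_A = 15.5 × 6.296/(49.2 + 6.296) = 1.759 V.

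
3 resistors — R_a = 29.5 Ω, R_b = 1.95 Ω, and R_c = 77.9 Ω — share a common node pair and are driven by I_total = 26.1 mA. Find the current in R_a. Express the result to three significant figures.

Conductances: ΣG = 1/29.5 + 1/1.95 + 1/77.9 = 0.5596 (1/Ω).
By the current-divider rule, I = I_total · G_k/ΣG = 26.1 × 0.06058 = 1.581 mA.

I ≈ 1.58 mA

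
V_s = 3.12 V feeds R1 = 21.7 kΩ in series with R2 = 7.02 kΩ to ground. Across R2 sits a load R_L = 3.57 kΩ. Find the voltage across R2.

V_out ≈ 0.307 V

First combine the lower leg with the load: R2 ‖ R_L = 2.367 kΩ.
Voltage divider with the loaded lower leg: V_out = 3.12 × 2.367/(21.7 + 2.367) = 3.12 × 0.09833 = 0.3068 V.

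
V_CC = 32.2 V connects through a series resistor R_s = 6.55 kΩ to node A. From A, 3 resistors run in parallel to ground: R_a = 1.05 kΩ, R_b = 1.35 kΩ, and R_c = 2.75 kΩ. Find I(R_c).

I ≈ 0.809 mA

Combine the parallel branches: R_p = (1/1.05 + 1/1.35 + 1/2.75)⁻¹ = 0.4862 kΩ.
V_A by voltage divider: V_A = 32.2 × 0.4862/(6.55 + 0.4862) = 2.225 V.
Branch current I = V_A/R_c = 2.225/2.75 = 0.8091 mA.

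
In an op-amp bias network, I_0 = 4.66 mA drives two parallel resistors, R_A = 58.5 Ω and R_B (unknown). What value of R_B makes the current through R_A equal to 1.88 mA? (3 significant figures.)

The fraction through R_A equals R_B/(R_A+R_B).
With f = 0.4034, R_B = R_A · f/(1−f) = 58.5 × 0.6763 = 39.56 Ω.

R_B ≈ 39.6 Ω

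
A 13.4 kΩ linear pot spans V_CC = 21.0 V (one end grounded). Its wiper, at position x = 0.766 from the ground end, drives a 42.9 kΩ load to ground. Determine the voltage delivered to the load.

Lower segment x·R_p = 10.26 kΩ; upper segment (1−x)·R_p = 3.136 kΩ.
Lower segment in parallel with the load: 10.26 ‖ 42.9 = 8.283 kΩ.
Loaded-divider output: V_out = 21.0 × 0.7254 = 15.23 V.

V_out ≈ 15.2 V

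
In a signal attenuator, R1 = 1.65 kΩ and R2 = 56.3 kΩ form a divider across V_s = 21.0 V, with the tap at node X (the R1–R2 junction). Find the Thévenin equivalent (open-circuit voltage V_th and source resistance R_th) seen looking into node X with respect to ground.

V_th ≈ 20.4 V, R_th ≈ 1.60 kΩ

With X open, the divider is unloaded: V_th = 21.0 × 56.3/57.95 = 20.40 V.
Looking into X with the source shorted: R_th = R1·R2/(R1+R2) = 1.650 × 56.3/57.95 = 1.603 kΩ.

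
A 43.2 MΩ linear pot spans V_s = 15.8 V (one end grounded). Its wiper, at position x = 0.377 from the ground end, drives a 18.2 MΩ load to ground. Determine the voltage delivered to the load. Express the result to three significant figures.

V_out ≈ 3.82 V

Lower segment x·R_p = 16.29 MΩ; upper segment (1−x)·R_p = 26.91 MΩ.
(x·R_p) ‖ R_L = 8.595 MΩ.
V_out = 15.8 × 8.595/(26.91 + 8.595) = 3.824 V.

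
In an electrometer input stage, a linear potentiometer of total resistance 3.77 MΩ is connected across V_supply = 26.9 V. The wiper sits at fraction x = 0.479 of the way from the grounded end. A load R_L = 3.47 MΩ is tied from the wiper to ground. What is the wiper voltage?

Lower segment x·R_p = 1.806 MΩ; upper segment (1−x)·R_p = 1.964 MΩ.
(x·R_p) ‖ R_L = 1.188 MΩ.
Then V_out = V_supply · 1.188/(1.964 + 1.188) = 10.14 V.

V_out ≈ 10.1 V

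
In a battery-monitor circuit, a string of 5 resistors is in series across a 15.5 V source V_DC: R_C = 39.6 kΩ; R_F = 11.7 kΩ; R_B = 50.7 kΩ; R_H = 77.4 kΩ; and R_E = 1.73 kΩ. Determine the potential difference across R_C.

Series total: ΣR = 39.6 + 11.7 + 50.7 + 77.4 + 1.73 = 181.1 kΩ.
By the voltage-divider rule, V = 15.5 × 39.60/181.1 = 3.389 V.

V ≈ 3.39 V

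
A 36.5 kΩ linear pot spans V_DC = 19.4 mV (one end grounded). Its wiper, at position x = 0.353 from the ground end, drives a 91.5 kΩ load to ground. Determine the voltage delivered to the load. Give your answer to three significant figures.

V_out ≈ 6.28 mV

Lower segment x·R_p = 12.88 kΩ; upper segment (1−x)·R_p = 23.62 kΩ.
Lower segment in parallel with the load: 12.88 ‖ 91.5 = 11.29 kΩ.
V_out = 19.4 × 11.29/(23.62 + 11.29) = 6.276 mV.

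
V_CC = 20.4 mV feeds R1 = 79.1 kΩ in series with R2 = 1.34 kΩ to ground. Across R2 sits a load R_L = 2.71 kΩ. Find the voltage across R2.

V_out ≈ 0.229 mV

The load sits in parallel with R2, giving an effective lower resistance R2' = R2·R_L/(R2+R_L) = 0.8966 kΩ.
Voltage divider with the loaded lower leg: V_out = 20.4 × 0.8966/(79.1 + 0.8966) = 20.4 × 0.01121 = 0.2287 mV.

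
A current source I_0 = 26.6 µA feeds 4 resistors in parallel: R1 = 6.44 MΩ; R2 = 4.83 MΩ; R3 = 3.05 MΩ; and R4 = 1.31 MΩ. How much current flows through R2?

Conductances: ΣG = 1/6.44 + 1/4.83 + 1/3.05 + 1/1.31 = 1.454 (1/MΩ).
R2 takes the fraction G_k/ΣG = 0.2070/1.454 = 0.1424, so I = 26.6 × 0.1424 = 3.789 µA.

I ≈ 3.79 µA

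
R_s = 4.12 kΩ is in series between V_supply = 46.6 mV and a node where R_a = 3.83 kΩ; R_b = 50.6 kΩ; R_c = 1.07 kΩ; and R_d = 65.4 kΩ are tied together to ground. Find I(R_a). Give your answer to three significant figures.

I ≈ 2.00 µA

Parallel bank: R_p = 1/(1/3.83 + 1/50.6 + 1/1.07 + 1/65.4) = 0.8125 kΩ.
Node voltage V_A = V_supply · R_p/(R_s + R_p) = 46.6 × 0.1647 = 7.676 mV.
Branch current I = V_A/R_a = 7.676/3.83 = 2.004 µA.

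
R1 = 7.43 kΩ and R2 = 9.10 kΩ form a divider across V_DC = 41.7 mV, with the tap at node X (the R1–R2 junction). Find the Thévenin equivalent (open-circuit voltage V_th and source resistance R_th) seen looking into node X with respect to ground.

V_th is the unloaded tap voltage: V_DC · R2/(R1+R2) = 41.7 × 0.5505 = 22.96 mV.
With V_DC suppressed (replaced by a short), R_th = R1 ‖ R2 = (7.430 × 9.10)/(7.430 + 9.10) = 4.090 kΩ.

V_th ≈ 23.0 mV, R_th ≈ 4.09 kΩ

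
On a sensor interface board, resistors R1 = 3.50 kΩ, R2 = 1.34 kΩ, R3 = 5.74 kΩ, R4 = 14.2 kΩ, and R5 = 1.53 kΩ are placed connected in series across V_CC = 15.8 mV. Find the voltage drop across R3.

V ≈ 3.45 mV

Series total: ΣR = 3.50 + 1.34 + 5.74 + 14.2 + 1.53 = 26.31 kΩ.
Voltage divider: V = V_CC · (5.740 / 26.31) = 15.8 × 0.2182 = 3.447 mV.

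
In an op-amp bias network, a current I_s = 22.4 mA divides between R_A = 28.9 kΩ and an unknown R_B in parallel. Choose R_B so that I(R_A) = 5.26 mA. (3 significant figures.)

In a two-way split, I_A/I_s = R_B/(R_A + R_B).
5.26/22.4 = R_B/(R_A + R_B) → R_B = R_A · (0.2348)/(1 − 0.2348) = 28.9 × 0.3069 = 8.869 kΩ.

R_B ≈ 8.87 kΩ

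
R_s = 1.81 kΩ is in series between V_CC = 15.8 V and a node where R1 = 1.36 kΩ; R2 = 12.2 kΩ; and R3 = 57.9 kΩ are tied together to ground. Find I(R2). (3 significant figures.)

I ≈ 0.516 mA

Combine the parallel branches: R_p = (1/1.36 + 1/12.2 + 1/57.9)⁻¹ = 1.198 kΩ.
V_A by voltage divider: V_A = 15.8 × 1.198/(1.81 + 1.198) = 6.294 V.
Branch current I = V_A/R2 = 6.294/12.2 = 0.5159 mA.
(Check via current divider: I_total = 5.252 mA; share G_k/ΣG = 0.09822 → same result.)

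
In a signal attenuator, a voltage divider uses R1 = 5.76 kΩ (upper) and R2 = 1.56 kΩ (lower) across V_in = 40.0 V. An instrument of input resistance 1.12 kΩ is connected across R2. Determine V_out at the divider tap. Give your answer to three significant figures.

V_out ≈ 4.07 V

The load sits in parallel with R2, giving an effective lower resistance R2' = R2·R_L/(R2+R_L) = 0.6519 kΩ.
Then V_out = V_in · R2'/(R1 + R2') = 40.0 × 0.6519/6.412 = 4.067 V.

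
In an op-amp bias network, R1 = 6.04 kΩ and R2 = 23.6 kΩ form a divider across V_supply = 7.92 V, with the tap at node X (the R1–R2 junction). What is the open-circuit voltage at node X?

With X open, the divider is unloaded: V_th = 7.92 × 23.6/29.64 = 6.306 V.

V_th ≈ 6.31 V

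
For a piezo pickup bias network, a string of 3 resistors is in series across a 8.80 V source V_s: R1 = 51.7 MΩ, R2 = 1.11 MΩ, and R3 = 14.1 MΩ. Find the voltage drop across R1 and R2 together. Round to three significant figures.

V ≈ 6.95 V

Series total: ΣR = 51.7 + 1.11 + 14.1 = 66.91 MΩ.
R_{R1..R2} = 51.7 + 1.11 = 52.81 MΩ.
Voltage divider: V = V_s · (52.81 / 66.91) = 8.80 × 0.7893 = 6.946 V.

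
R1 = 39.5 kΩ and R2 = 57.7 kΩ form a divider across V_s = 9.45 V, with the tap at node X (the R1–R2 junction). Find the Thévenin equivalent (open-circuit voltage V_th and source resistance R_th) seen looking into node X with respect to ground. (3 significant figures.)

Open-circuit (no load on X): V_th = V_s · R2/(R1 + R2) = 9.45 × 57.7/(39.50 + 57.7) = 5.610 V.
Looking into X with the source shorted: R_th = R1·R2/(R1+R2) = 39.50 × 57.7/97.20 = 23.45 kΩ.

V_th ≈ 5.61 V, R_th ≈ 23.4 kΩ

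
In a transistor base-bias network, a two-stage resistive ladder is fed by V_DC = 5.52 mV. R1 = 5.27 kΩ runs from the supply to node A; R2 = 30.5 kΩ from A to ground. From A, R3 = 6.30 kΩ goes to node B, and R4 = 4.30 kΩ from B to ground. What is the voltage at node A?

V_A ≈ 3.31 mV

The second stage (R3 + R4 = 10.60 kΩ) loads node A in parallel with R2.
Effective lower resistance at A: R2 ‖ 10.60 = 7.866 kΩ.
So V_A = 5.52 × 0.5988 = 3.305 mV.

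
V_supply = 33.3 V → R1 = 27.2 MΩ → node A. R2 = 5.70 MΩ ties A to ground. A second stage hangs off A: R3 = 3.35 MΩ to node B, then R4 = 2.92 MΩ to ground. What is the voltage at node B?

Node A sees R2 in parallel with the series input of stage 2, R3 + R4 = 6.270 MΩ.
R2 ‖ (R3+R4) = 2.986 MΩ.
V_A = 33.3 × 2.986/(27.2 + 2.986) = 3.294 V.
V_B = V_A × 0.4657 = 1.534 V.

V_B ≈ 1.53 V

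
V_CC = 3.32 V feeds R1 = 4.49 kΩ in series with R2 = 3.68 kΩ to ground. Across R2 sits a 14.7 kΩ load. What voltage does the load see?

First combine the lower leg with the load: R2 ‖ R_L = 2.943 kΩ.
Voltage divider with the loaded lower leg: V_out = 3.32 × 2.943/(4.49 + 2.943) = 3.32 × 0.3960 = 1.315 V.
(Unloaded it would be 1.50 V; the load pulls it down.)

V_out ≈ 1.31 V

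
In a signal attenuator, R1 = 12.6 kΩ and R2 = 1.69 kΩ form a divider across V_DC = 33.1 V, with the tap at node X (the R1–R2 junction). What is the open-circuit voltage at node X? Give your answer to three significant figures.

V_th ≈ 3.91 V

Open-circuit (no load on X): V_th = V_DC · R2/(R1 + R2) = 33.1 × 1.69/(12.60 + 1.69) = 3.915 V.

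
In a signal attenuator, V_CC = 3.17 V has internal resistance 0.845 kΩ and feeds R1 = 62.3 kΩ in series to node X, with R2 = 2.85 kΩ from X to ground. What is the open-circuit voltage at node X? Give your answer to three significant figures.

R1' = 0.845 + 62.3 = 63.14 kΩ (source resistance + R1).
Open-circuit (no load on X): V_th = V_CC · R2/(R1' + R2) = 3.17 × 2.85/(63.14 + 2.85) = 0.1369 V.

V_th ≈ 0.137 V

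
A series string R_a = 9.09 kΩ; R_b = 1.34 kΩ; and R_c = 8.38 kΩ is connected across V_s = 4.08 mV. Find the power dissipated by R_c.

Series current I = V_s/ΣR = 4.08/18.81 = 0.2169 µA.
V(R_c) = I·R = 1.818 mV; P = V·I = 1.818 × 0.2169 = 0.3943 nW.

P ≈ 0.394 nW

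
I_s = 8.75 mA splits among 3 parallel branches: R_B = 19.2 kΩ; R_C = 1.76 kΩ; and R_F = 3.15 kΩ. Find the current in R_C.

ΣG = 1/19.2 + 1/1.76 + 1/3.15 = 0.9377.
By the current-divider rule, I = I_s · G_k/ΣG = 8.75 × 0.6059 = 5.302 mA.

I ≈ 5.30 mA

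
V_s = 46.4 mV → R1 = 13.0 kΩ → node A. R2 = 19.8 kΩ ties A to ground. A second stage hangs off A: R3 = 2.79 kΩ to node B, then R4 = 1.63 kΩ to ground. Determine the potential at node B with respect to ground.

Node A sees R2 in parallel with the series input of stage 2, R3 + R4 = 4.420 kΩ.
Effective lower resistance at A: R2 ‖ 4.420 = 3.613 kΩ.
V_A = 46.4 × 3.613/(13.0 + 3.613) = 10.09 mV.
Stage 2 is unloaded, so V_B = V_A · R4/(R3+R4) = 10.09 × 1.63/4.420 = 3.722 mV.

V_B ≈ 3.72 mV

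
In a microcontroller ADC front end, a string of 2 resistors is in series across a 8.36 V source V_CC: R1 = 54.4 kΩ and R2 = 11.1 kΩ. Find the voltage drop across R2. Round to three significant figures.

ΣR = 54.4 + 11.1 = 65.50 kΩ.
Voltage divider: V = V_CC · (11.10 / 65.50) = 8.36 × 0.1695 = 1.417 V.

V ≈ 1.42 V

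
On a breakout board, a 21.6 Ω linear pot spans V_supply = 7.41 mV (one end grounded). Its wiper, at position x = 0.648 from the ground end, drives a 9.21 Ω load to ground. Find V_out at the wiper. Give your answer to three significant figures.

V_out ≈ 3.13 mV

The pot divides into 7.603 Ω above the wiper and 14.00 Ω below.
R_L loads the lower segment: effective lower R = 5.555 Ω.
Then V_out = V_supply · 5.555/(7.603 + 5.555) = 3.128 mV.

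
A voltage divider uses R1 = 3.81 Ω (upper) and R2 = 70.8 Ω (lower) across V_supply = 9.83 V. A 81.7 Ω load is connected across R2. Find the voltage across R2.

V_out ≈ 8.93 V

R2 ‖ R_L = (70.8 × 81.7)/(70.8 + 81.7) = 37.93 Ω.
Voltage divider with the loaded lower leg: V_out = 9.83 × 37.93/(3.81 + 37.93) = 9.83 × 0.9087 = 8.933 V.
(Unloaded it would be 9.33 V; the load pulls it down.)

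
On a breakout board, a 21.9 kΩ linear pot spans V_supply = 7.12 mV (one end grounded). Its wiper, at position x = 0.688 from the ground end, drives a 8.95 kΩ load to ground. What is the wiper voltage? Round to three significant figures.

V_out ≈ 3.21 mV

Split the track: R_lower = x·R_p = 15.07 kΩ, R_upper = (1−x)·R_p = 6.833 kΩ.
(x·R_p) ‖ R_L = 5.615 kΩ.
Loaded-divider output: V_out = 7.12 × 0.4511 = 3.212 mV.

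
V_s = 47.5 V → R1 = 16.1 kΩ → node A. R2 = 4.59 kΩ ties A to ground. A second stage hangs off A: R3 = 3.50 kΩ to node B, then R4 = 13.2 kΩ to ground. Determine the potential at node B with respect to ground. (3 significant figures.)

V_B ≈ 6.86 V

Node A sees R2 in parallel with the series input of stage 2, R3 + R4 = 16.70 kΩ.
R2 ‖ (R3+R4) = 3.600 kΩ.
First divider: V_A = V_s · 3.600/(16.1 + 3.600) = 8.681 V.
V_B = V_A × 0.7904 = 6.862 V.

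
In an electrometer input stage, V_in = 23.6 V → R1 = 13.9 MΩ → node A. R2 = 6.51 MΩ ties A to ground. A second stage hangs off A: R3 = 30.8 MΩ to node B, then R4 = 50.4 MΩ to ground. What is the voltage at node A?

The second stage (R3 + R4 = 81.20 MΩ) loads node A in parallel with R2.
Effective lower resistance at A: R2 ‖ 81.20 = 6.027 MΩ.
So V_A = 23.6 × 0.3024 = 7.138 V.

V_A ≈ 7.14 V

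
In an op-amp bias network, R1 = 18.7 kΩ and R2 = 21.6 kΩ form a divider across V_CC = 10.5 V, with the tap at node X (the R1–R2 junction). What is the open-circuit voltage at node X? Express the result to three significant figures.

With X open, the divider is unloaded: V_th = 10.5 × 21.6/40.30 = 5.628 V.

V_th ≈ 5.63 V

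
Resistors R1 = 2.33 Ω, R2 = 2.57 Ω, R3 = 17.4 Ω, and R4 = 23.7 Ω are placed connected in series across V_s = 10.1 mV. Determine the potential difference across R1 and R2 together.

V ≈ 1.08 mV

Total series resistance ΣR = 2.33 + 2.57 + 17.4 + 23.7 = 46.00 Ω.
R_{R1..R2} = 2.33 + 2.57 = 4.900 Ω.
Voltage divider: V = V_s · (4.900 / 46.00) = 10.1 × 0.1065 = 1.076 mV.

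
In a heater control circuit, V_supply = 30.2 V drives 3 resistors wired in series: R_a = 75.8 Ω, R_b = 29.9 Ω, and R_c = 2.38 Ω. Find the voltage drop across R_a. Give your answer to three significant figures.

V ≈ 21.2 V

ΣR = 75.8 + 29.9 + 2.38 = 108.1 Ω.
V = V_supply · R/ΣR = 30.2 × 0.7013 = 21.18 V.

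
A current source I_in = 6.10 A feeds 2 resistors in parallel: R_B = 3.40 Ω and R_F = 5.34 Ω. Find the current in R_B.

With just two branches, the current splits inversely with resistance.
I(R_B) = 6.10 × 5.34/(3.40 + 5.34) = 6.10 × 0.6110 = 3.727 A.

I ≈ 3.73 A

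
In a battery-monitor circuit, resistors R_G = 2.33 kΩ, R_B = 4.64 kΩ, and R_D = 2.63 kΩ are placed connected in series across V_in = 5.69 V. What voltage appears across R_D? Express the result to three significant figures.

V ≈ 1.56 V

Total series resistance ΣR = 2.33 + 4.64 + 2.63 = 9.600 kΩ.
By the voltage-divider rule, V = 5.69 × 2.630/9.600 = 1.559 V.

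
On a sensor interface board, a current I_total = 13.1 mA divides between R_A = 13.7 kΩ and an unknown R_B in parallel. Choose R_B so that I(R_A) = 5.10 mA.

R_B ≈ 8.73 kΩ

The fraction through R_A equals R_B/(R_A+R_B).
5.10/13.1 = R_B/(R_A + R_B) → R_B = R_A · (0.3893)/(1 − 0.3893) = 13.7 × 0.6375 = 8.734 kΩ.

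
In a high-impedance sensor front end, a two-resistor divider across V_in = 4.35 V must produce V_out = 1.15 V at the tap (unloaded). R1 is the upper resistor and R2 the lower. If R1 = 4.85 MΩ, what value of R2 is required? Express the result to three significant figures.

V_out/V_in = R2/(R1+R2) = 0.2644.
R2 = R1 · 0.2644/(1 − 0.2644) = 1.743 MΩ.

R2 ≈ 1.74 MΩ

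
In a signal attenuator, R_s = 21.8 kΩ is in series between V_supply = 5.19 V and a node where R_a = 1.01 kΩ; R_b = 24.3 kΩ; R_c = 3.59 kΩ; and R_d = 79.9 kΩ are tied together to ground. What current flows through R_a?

I ≈ 0.172 mA

Combine the parallel branches: R_p = (1/1.01 + 1/24.3 + 1/3.59 + 1/79.9)⁻¹ = 0.7562 kΩ.
Node voltage V_A = V_supply · R_p/(R_s + R_p) = 5.19 × 0.03353 = 0.1740 V.
Branch current I = V_A/R_a = 0.1740/1.01 = 0.1723 mA.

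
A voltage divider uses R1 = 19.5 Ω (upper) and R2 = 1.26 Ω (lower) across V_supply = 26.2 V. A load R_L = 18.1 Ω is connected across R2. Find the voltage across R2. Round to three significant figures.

V_out ≈ 1.49 V

The load sits in parallel with R2, giving an effective lower resistance R2' = R2·R_L/(R2+R_L) = 1.178 Ω.
Voltage divider with the loaded lower leg: V_out = 26.2 × 1.178/(19.5 + 1.178) = 26.2 × 0.05697 = 1.493 V.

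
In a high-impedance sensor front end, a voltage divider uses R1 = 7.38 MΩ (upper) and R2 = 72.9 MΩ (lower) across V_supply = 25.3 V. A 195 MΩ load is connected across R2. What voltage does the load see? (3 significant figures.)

V_out ≈ 22.2 V

R2 ‖ R_L = (72.9 × 195)/(72.9 + 195) = 53.06 MΩ.
Then V_out = V_supply · R2'/(R1 + R2') = 25.3 × 53.06/60.44 = 22.21 V.
(Unloaded it would be 23.0 V; the load pulls it down.)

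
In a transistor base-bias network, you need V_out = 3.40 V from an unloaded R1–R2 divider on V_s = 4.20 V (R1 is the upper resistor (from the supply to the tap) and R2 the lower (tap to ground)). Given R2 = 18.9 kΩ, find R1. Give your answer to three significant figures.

The divider ratio is R2/(R1+R2) = 3.40/4.20 = 0.8095.
Rearranging, R1 = R2·(1−k)/k = 18.9 × 0.2353 = 4.447 kΩ.

R1 ≈ 4.45 kΩ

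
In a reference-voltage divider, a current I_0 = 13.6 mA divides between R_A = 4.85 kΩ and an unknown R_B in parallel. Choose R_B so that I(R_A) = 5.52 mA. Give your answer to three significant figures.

In a two-way split, I_A/I_0 = R_B/(R_A + R_B).
With f = 0.4059, R_B = R_A · f/(1−f) = 4.85 × 0.6832 = 3.313 kΩ.

R_B ≈ 3.31 kΩ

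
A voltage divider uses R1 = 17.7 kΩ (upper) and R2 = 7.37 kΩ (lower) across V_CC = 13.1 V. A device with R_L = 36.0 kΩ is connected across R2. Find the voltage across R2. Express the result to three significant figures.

First combine the lower leg with the load: R2 ‖ R_L = 6.118 kΩ.
Now apply the divider: V_out = 13.1 × 0.2569 = 3.365 V.
(Unloaded it would be 3.85 V; the load pulls it down.)

V_out ≈ 3.36 V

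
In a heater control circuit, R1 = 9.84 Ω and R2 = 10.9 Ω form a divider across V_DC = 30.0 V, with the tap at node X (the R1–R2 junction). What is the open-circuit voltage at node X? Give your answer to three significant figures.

V_th ≈ 15.8 V

V_th is the unloaded tap voltage: V_DC · R2/(R1+R2) = 30.0 × 0.5256 = 15.77 V.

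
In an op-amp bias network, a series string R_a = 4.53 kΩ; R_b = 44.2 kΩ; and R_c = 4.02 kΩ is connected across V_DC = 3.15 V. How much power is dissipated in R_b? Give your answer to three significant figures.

Series current I = V_DC/ΣR = 3.15/52.75 = 0.05972 mA.
P(R_b) = I²·R_b = (0.05972)² × 44.2 = 0.1576 mW.

P ≈ 0.158 mW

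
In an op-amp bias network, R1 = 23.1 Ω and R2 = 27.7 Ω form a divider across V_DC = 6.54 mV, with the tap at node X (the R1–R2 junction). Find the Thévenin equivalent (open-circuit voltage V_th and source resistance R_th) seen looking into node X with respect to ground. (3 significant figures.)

V_th ≈ 3.57 mV, R_th ≈ 12.6 Ω

With X open, the divider is unloaded: V_th = 6.54 × 27.7/50.80 = 3.566 mV.
With V_DC suppressed (replaced by a short), R_th = R1 ‖ R2 = (23.10 × 27.7)/(23.10 + 27.7) = 12.60 Ω.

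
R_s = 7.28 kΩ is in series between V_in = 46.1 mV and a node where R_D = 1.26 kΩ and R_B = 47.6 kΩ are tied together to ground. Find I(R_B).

Parallel bank: R_p = 1/(1/1.26 + 1/47.6) = 1.228 kΩ.
V_A = 46.1 × 1.228/8.508 = 6.652 mV.
Branch current I = V_A/R_B = 6.652/47.6 = 0.1397 µA.
(Equivalently: I_total = 5.419 µA, then current-divider fraction G_k/ΣG = 0.02579.)

I ≈ 0.140 µA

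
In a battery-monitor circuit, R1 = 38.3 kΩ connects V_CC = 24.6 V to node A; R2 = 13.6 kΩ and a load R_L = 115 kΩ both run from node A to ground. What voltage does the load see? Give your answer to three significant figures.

V_out ≈ 5.93 V

The load sits in parallel with R2, giving an effective lower resistance R2' = R2·R_L/(R2+R_L) = 12.16 kΩ.
Then V_out = V_CC · R2'/(R1 + R2') = 24.6 × 12.16/50.46 = 5.929 V.
(Unloaded it would be 6.45 V; the load pulls it down.)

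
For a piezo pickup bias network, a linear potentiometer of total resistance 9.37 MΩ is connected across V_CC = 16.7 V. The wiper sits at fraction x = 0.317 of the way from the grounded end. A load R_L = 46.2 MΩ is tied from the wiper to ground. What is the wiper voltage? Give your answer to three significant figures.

V_out ≈ 5.07 V

Split the track: R_lower = x·R_p = 2.970 MΩ, R_upper = (1−x)·R_p = 6.400 MΩ.
(x·R_p) ‖ R_L = 2.791 MΩ.
V_out = 16.7 × 2.791/(6.400 + 2.791) = 5.071 V.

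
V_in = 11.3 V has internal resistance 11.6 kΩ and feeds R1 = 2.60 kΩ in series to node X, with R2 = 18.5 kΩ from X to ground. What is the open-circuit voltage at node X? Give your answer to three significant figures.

R1' = 11.6 + 2.60 = 14.20 kΩ (source resistance + R1).
Open-circuit (no load on X): V_th = V_in · R2/(R1' + R2) = 11.3 × 18.5/(14.20 + 18.5) = 6.393 V.

V_th ≈ 6.39 V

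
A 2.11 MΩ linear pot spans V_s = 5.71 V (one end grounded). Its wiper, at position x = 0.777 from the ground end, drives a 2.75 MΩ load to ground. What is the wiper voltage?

Split the track: R_lower = x·R_p = 1.639 MΩ, R_upper = (1−x)·R_p = 0.4705 MΩ.
(x·R_p) ‖ R_L = 1.027 MΩ.
Then V_out = V_s · 1.027/(0.4705 + 1.027) = 3.916 V.

V_out ≈ 3.92 V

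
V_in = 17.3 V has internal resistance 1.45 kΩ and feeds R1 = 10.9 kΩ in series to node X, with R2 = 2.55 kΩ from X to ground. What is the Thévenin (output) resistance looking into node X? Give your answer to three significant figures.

R1' = 1.45 + 10.9 = 12.35 kΩ (source resistance + R1).
Zeroing V_in shorts the top of R1' to ground, so R_th = R1' ‖ R2 = 2.114 kΩ.

R_th ≈ 2.11 kΩ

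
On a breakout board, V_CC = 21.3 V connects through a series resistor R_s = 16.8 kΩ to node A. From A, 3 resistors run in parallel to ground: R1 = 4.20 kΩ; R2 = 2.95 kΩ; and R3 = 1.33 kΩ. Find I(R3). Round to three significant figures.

I ≈ 0.687 mA

Equivalent of the parallel group: R_p = 0.7525 kΩ.
V_A = 21.3 × 0.7525/17.55 = 0.9131 V.
Branch current I = V_A/R3 = 0.9131/1.33 = 0.6866 mA.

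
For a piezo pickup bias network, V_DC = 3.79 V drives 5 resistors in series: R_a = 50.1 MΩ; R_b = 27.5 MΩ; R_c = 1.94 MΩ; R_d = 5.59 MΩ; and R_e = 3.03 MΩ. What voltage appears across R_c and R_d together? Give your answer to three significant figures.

V ≈ 0.324 V

Total series resistance ΣR = 50.1 + 27.5 + 1.94 + 5.59 + 3.03 = 88.16 MΩ.
R_{R_c..R_d} = 1.94 + 5.59 = 7.530 MΩ.
V = V_DC · R/ΣR = 3.79 × 0.08541 = 0.3237 V.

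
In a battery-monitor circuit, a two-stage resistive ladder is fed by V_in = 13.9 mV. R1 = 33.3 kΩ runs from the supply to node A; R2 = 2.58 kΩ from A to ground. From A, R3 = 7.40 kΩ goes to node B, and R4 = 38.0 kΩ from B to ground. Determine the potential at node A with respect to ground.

V_A ≈ 0.949 mV

Looking into the second stage from A: R3 + R4 = 45.40 kΩ appears in parallel with R2.
Effective lower resistance at A: R2 ‖ 45.40 = 2.441 kΩ.
First divider: V_A = V_in · 2.441/(33.3 + 2.441) = 0.9494 mV.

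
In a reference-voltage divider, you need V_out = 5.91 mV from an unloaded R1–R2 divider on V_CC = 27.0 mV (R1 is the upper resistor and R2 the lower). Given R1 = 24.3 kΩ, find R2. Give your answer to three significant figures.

The divider ratio is R2/(R1+R2) = 5.91/27.0 = 0.2189.
So R2 = R1 · V_out/(V_CC − V_out) = 24.3 × 5.91/(27.0 − 5.91) = 24.3 × 0.2802 = 6.810 kΩ.

R2 ≈ 6.81 kΩ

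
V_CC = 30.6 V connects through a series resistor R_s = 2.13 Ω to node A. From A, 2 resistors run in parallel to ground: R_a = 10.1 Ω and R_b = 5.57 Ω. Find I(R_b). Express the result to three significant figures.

Parallel bank: R_p = 1/(1/10.1 + 1/5.57) = 3.590 Ω.
V_A = 30.6 × 3.590/5.720 = 19.21 V.
Branch current I = V_A/R_b = 19.21/5.57 = 3.448 A.
(Check via current divider: I_total = 5.350 A; share G_k/ΣG = 0.6445 → same result.)

I ≈ 3.45 A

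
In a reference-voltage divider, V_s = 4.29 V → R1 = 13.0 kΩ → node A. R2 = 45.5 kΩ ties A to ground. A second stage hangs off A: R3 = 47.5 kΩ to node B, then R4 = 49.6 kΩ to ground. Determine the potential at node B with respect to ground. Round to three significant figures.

The second stage (R3 + R4 = 97.10 kΩ) loads node A in parallel with R2.
R2 ‖ (R3+R4) = 30.98 kΩ.
First divider: V_A = V_s · 30.98/(13.0 + 30.98) = 3.022 V.
Stage 2 is unloaded, so V_B = V_A · R4/(R3+R4) = 3.022 × 49.6/97.10 = 1.544 V.

V_B ≈ 1.54 V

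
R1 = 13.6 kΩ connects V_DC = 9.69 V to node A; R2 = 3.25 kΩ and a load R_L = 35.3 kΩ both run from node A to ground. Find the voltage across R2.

R2 ‖ R_L = (3.25 × 35.3)/(3.25 + 35.3) = 2.976 kΩ.
Voltage divider with the loaded lower leg: V_out = 9.69 × 2.976/(13.6 + 2.976) = 9.69 × 0.1795 = 1.740 V.

V_out ≈ 1.74 V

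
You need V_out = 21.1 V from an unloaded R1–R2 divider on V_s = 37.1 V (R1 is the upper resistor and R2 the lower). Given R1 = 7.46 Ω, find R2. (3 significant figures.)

Required fraction k = V_out/V_s = 0.5687.
So R2 = R1 · V_out/(V_s − V_out) = 7.46 × 21.1/(37.1 − 21.1) = 7.46 × 1.319 = 9.838 Ω.

R2 ≈ 9.84 Ω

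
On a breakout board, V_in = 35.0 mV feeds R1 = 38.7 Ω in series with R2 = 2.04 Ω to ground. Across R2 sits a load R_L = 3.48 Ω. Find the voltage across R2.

First combine the lower leg with the load: R2 ‖ R_L = 1.286 Ω.
Then V_out = V_in · R2'/(R1 + R2') = 35.0 × 1.286/39.99 = 1.126 mV.
(Unloaded it would be 1.75 mV; the load pulls it down.)

V_out ≈ 1.13 mV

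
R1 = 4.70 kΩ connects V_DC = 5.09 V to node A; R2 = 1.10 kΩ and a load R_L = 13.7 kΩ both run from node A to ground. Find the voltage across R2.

V_out ≈ 0.906 V

The load sits in parallel with R2, giving an effective lower resistance R2' = R2·R_L/(R2+R_L) = 1.018 kΩ.
Then V_out = V_DC · R2'/(R1 + R2') = 5.09 × 1.018/5.718 = 0.9064 V.
(Unloaded it would be 0.965 V; the load pulls it down.)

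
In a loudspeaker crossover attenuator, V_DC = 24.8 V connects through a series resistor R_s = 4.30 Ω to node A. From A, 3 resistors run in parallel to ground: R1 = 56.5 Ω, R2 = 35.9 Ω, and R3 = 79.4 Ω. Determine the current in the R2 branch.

Parallel bank: R_p = 1/(1/56.5 + 1/35.9 + 1/79.4) = 17.20 Ω.
V_A = 24.8 × 17.20/21.50 = 19.84 V.
Branch current I = V_A/R2 = 19.84/35.9 = 0.5526 A.

I ≈ 0.553 A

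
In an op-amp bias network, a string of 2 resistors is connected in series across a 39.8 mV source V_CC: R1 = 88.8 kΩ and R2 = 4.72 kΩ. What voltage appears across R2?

Total series resistance ΣR = 88.8 + 4.72 = 93.52 kΩ.
V = V_CC · R/ΣR = 39.8 × 0.05047 = 2.009 mV.

V ≈ 2.01 mV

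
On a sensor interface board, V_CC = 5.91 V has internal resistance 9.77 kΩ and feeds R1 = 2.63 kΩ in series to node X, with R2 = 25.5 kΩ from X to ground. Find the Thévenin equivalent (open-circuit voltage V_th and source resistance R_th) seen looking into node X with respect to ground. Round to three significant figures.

R1' = 9.77 + 2.63 = 12.40 kΩ (source resistance + R1).
With X open, the divider is unloaded: V_th = 5.91 × 25.5/37.90 = 3.976 V.
With V_CC suppressed (replaced by a short), R_th = R1' ‖ R2 = (12.40 × 25.5)/(12.40 + 25.5) = 8.343 kΩ.

V_th ≈ 3.98 V, R_th ≈ 8.34 kΩ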